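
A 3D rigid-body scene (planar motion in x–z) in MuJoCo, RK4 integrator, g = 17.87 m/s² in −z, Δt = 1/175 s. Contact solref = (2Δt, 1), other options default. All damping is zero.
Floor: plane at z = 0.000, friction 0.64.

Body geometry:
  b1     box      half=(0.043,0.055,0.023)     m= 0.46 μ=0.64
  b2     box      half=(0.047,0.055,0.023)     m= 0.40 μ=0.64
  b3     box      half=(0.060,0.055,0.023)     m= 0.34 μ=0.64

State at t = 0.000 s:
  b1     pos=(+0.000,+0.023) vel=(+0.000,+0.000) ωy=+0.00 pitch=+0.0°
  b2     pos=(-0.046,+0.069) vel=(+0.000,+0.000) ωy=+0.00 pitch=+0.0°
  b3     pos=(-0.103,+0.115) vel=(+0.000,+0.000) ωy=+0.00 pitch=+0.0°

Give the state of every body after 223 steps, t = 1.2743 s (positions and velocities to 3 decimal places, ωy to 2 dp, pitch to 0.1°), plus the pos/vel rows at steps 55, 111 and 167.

State at t = 1.2743 s:
  b1     pos=(+0.001,+0.023) vel=(+0.001,+0.000) ωy=+0.00 pitch=+0.0°
  b2     pos=(-0.065,+0.052) vel=(+0.000,+0.000) ωy=+0.02 pitch=-60.6°
  b3     pos=(-0.138,+0.056) vel=(+0.000,+0.000) ωy=+0.02 pitch=-40.1°

Key-timestep trajectory:
   step    t(s)  b1.x    b1.z    b1.vx   b1.vz   b2.x    b2.z    b2.vx   b2.vz   b3.x    b3.z    b3.vx   b3.vz 
     55  0.3143   +0.000  +0.023  +0.001  +0.000   -0.065  +0.052  -0.002  +0.000   -0.138  +0.057  -0.002  +0.000
    111  0.6343   +0.000  +0.023  +0.001  +0.000   -0.065  +0.052  +0.000  +0.000   -0.138  +0.056  +0.000  +0.000
    167  0.9543   +0.001  +0.023  +0.001  +0.000   -0.065  +0.052  +0.000  +0.000   -0.138  +0.056  +0.000  +0.000


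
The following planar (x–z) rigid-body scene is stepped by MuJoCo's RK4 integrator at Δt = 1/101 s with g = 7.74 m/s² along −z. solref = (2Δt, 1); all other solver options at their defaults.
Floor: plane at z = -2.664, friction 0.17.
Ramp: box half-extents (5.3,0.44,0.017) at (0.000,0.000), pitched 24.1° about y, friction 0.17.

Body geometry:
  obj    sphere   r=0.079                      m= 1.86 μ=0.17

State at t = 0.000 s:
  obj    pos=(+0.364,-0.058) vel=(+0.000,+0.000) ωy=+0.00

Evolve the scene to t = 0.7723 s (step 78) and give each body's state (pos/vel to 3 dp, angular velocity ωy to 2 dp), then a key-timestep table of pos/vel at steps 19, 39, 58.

State at t = 0.7723 s:
  obj    pos=(+0.979,-0.333) vel=(+1.592,-0.712) ωy=+22.05

Key-timestep trajectory:
   step    t(s)  obj.x    obj.z    obj.vx   obj.vz 
     19  0.1881   +0.401  -0.074  +0.388  -0.174
     39  0.3861   +0.518  -0.127  +0.796  -0.356
     58  0.5743   +0.704  -0.210  +1.184  -0.530


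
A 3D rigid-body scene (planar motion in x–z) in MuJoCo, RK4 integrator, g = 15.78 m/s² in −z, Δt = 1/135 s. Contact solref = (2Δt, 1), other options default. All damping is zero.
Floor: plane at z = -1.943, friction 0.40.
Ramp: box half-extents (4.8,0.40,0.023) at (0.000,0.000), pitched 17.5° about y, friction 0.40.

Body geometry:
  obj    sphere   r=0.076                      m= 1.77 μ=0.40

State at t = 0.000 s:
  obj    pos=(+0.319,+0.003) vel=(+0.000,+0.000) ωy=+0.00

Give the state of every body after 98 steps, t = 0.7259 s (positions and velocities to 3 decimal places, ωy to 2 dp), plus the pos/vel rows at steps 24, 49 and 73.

State at t = 0.7259 s:
  obj    pos=(+1.171,-0.265) vel=(+2.347,-0.740) ωy=+32.37

Key-timestep trajectory:
   step    t(s)  obj.x    obj.z    obj.vx   obj.vz 
     24  0.1778   +0.370  -0.013  +0.575  -0.181
     49  0.3630   +0.532  -0.064  +1.173  -0.370
     73  0.5407   +0.792  -0.146  +1.748  -0.551


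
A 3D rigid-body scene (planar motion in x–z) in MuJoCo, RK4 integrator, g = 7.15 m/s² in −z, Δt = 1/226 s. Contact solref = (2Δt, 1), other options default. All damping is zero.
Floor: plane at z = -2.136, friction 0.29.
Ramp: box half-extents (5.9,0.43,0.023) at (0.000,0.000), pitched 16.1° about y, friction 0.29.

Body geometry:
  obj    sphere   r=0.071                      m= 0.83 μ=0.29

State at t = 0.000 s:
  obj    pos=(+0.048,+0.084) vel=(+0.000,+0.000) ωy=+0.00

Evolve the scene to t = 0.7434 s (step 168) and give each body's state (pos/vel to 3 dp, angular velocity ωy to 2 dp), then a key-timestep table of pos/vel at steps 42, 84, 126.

State at t = 0.7434 s:
  obj    pos=(+0.424,-0.025) vel=(+1.012,-0.292) ωy=+14.83

Key-timestep trajectory:
   step    t(s)  obj.x    obj.z    obj.vx   obj.vz 
     42  0.1858   +0.072  +0.077  +0.253  -0.073
     84  0.3717   +0.142  +0.057  +0.506  -0.146
    126  0.5575   +0.260  +0.023  +0.759  -0.219


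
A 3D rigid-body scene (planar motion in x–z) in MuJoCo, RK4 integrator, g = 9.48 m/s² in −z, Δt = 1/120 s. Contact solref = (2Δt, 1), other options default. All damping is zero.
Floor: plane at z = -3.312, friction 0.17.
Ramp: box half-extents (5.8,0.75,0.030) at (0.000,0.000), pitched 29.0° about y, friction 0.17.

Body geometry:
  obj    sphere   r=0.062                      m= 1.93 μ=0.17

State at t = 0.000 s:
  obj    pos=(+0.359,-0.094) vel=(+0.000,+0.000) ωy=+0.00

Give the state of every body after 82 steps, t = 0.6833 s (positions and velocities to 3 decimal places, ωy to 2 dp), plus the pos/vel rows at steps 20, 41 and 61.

State at t = 0.6833 s:
  obj    pos=(+1.030,-0.466) vel=(+1.963,-1.088) ωy=+36.15

Key-timestep trajectory:
   step    t(s)  obj.x    obj.z    obj.vx   obj.vz 
     20  0.1667   +0.399  -0.116  +0.479  -0.266
     41  0.3417   +0.527  -0.187  +0.982  -0.544
     61  0.5083   +0.730  -0.300  +1.460  -0.809


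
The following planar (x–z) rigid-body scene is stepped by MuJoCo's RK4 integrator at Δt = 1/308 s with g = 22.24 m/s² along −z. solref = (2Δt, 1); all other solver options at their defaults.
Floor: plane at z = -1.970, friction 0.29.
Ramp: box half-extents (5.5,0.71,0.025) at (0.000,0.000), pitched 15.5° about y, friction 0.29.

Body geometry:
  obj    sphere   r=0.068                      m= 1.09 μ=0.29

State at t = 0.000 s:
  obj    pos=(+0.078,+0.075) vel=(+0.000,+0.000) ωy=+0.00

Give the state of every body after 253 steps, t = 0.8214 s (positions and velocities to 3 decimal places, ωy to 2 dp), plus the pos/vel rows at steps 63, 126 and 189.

State at t = 0.8214 s:
  obj    pos=(+1.458,-0.308) vel=(+3.360,-0.932) ωy=+51.28

Key-timestep trajectory:
   step    t(s)  obj.x    obj.z    obj.vx   obj.vz 
     63  0.2045   +0.164  +0.051  +0.837  -0.232
    126  0.4091   +0.420  -0.020  +1.674  -0.464
    189  0.6136   +0.848  -0.139  +2.510  -0.696


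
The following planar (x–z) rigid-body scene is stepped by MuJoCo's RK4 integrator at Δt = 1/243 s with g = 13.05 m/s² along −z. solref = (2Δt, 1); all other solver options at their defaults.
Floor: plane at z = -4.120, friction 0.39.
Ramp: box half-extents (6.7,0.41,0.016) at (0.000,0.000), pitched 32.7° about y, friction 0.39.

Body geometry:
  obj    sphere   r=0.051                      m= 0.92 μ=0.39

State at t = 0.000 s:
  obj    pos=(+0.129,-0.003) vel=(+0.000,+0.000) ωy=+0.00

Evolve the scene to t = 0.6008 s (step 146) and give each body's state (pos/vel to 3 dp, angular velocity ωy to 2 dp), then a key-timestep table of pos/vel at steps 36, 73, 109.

State at t = 0.6008 s:
  obj    pos=(+0.894,-0.494) vel=(+2.546,-1.635) ωy=+59.31

Key-timestep trajectory:
   step    t(s)  obj.x    obj.z    obj.vx   obj.vz 
     36  0.1481   +0.175  -0.033  +0.628  -0.403
     73  0.3004   +0.320  -0.126  +1.273  -0.817
    109  0.4486   +0.555  -0.277  +1.901  -1.220


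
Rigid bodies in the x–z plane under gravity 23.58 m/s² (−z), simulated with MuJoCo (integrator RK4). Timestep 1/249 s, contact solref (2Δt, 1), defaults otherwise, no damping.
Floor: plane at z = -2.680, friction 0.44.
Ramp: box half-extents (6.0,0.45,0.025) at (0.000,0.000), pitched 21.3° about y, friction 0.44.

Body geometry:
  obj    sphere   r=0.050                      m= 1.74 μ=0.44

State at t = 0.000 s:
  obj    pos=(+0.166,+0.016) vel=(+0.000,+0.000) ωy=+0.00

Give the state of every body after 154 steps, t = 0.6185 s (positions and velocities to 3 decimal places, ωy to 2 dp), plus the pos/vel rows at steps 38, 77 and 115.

State at t = 0.6185 s:
  obj    pos=(+1.256,-0.409) vel=(+3.525,-1.374) ωy=+75.66

Key-timestep trajectory:
   step    t(s)  obj.x    obj.z    obj.vx   obj.vz 
     38  0.1526   +0.232  -0.010  +0.870  -0.339
     77  0.3092   +0.439  -0.091  +1.763  -0.687
    115  0.4618   +0.774  -0.221  +2.633  -1.026


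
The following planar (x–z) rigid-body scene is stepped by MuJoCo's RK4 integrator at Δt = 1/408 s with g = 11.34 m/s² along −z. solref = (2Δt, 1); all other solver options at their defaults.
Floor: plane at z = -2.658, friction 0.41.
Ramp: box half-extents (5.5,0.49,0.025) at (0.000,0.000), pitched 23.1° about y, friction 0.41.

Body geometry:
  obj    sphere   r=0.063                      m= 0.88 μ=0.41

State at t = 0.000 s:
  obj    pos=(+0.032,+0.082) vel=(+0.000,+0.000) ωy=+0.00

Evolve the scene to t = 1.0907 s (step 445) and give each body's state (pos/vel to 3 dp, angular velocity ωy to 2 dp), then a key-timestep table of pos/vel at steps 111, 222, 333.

State at t = 1.0907 s:
  obj    pos=(+1.771,-0.660) vel=(+3.188,-1.360) ωy=+55.01

Key-timestep trajectory:
   step    t(s)  obj.x    obj.z    obj.vx   obj.vz 
    111  0.2721   +0.140  +0.036  +0.795  -0.339
    222  0.5441   +0.465  -0.103  +1.591  -0.678
    333  0.8162   +1.006  -0.333  +2.386  -1.018


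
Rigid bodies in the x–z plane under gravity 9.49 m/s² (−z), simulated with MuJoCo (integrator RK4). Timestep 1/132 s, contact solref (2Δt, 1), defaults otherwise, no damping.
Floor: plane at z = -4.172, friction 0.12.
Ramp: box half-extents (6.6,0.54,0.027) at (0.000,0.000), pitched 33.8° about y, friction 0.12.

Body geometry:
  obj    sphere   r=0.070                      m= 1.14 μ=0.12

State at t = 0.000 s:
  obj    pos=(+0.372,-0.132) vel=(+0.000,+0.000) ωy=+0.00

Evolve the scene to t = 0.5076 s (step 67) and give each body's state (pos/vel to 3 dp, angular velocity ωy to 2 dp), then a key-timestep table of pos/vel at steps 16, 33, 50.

State at t = 0.5076 s:
  obj    pos=(+0.836,-0.443) vel=(+1.813,-1.253) ωy=+17.00

Key-timestep trajectory:
   step    t(s)  obj.x    obj.z    obj.vx   obj.vz 
     16  0.1212   +0.398  -0.150  +0.433  -0.298
     33  0.2500   +0.484  -0.208  +0.906  -0.592
     50  0.3788   +0.630  -0.305  +1.360  -0.920


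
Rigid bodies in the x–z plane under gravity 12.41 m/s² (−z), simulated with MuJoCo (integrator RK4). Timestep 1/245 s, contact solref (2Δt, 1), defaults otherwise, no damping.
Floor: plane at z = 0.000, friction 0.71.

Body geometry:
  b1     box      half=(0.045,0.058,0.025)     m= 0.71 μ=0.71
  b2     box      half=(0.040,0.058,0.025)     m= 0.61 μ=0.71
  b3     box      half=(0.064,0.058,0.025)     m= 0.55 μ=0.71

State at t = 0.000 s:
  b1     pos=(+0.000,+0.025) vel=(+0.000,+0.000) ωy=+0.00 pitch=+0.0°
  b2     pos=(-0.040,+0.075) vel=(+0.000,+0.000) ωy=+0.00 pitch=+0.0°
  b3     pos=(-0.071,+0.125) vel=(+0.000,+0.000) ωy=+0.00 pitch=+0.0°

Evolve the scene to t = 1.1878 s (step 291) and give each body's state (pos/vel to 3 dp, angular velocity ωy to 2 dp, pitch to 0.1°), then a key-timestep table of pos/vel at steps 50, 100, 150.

State at t = 1.1878 s:
  b1     pos=(+0.000,+0.025) vel=(+0.000,+0.000) ωy=+0.00 pitch=+0.0°
  b2     pos=(-0.076,+0.040) vel=(+0.000,+0.000) ωy=+0.00 pitch=-90.0°
  b3     pos=(-0.257,+0.025) vel=(+0.000,+0.000) ωy=+0.00 pitch=+180.0°

Key-timestep trajectory:
   step    t(s)  b1.x    b1.z    b1.vx   b1.vz   b2.x    b2.z    b2.vx   b2.vz   b3.x    b3.z    b3.vx   b3.vz 
     50  0.2041   +0.000  +0.025  +0.000  +0.000   -0.061  +0.070  -0.247  -0.191   -0.120  +0.079  -0.430  -0.858
    100  0.4082   +0.000  +0.025  +0.000  +0.000   -0.076  +0.040  +0.000  +0.000   -0.179  +0.068  -0.169  +0.029
    150  0.6122   +0.000  +0.025  +0.000  +0.000   -0.076  +0.040  +0.000  +0.000   -0.207  +0.066  -0.225  -0.056


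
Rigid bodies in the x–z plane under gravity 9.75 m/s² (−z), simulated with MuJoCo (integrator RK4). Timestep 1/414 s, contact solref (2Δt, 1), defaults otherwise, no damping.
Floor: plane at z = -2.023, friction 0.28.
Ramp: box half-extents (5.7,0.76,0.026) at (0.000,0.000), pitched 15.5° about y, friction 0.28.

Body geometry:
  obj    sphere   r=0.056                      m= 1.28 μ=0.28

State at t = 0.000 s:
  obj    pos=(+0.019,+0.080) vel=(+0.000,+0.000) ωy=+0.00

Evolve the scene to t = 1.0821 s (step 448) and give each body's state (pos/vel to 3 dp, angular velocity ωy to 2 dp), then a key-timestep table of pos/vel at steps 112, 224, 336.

State at t = 1.0821 s:
  obj    pos=(+1.069,-0.211) vel=(+1.941,-0.538) ωy=+35.96

Key-timestep trajectory:
   step    t(s)  obj.x    obj.z    obj.vx   obj.vz 
    112  0.2705   +0.085  +0.062  +0.485  -0.135
    224  0.5411   +0.282  +0.007  +0.970  -0.269
    336  0.8116   +0.610  -0.084  +1.456  -0.404


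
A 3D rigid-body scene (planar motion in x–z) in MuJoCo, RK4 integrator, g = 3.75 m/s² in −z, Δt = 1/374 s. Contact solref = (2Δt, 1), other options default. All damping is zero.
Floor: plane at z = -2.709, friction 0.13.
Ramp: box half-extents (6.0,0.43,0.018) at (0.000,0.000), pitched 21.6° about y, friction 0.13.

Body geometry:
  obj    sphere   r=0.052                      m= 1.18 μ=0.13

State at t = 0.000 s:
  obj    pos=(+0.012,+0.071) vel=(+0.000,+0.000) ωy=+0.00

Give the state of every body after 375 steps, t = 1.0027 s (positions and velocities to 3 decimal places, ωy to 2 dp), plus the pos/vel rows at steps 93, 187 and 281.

State at t = 1.0027 s:
  obj    pos=(+0.473,-0.112) vel=(+0.919,-0.364) ωy=+19.01

Key-timestep trajectory:
   step    t(s)  obj.x    obj.z    obj.vx   obj.vz 
     93  0.2487   +0.040  +0.059  +0.228  -0.090
    187  0.5000   +0.127  +0.025  +0.458  -0.182
    281  0.7513   +0.271  -0.032  +0.689  -0.273


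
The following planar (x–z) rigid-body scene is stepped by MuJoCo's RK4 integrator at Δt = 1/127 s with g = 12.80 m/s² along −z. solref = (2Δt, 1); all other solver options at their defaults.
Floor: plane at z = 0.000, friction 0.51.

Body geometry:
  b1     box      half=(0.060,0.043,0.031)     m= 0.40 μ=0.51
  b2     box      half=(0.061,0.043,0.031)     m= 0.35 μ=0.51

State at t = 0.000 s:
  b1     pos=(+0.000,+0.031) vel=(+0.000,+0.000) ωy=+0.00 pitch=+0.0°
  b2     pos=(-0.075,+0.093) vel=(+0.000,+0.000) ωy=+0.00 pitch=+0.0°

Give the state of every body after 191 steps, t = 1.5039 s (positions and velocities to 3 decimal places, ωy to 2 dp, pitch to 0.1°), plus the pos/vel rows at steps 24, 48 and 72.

State at t = 1.5039 s:
  b1     pos=(+0.000,+0.031) vel=(+0.000,+0.000) ωy=+0.00 pitch=+0.0°
  b2     pos=(-0.136,+0.061) vel=(+0.000,+0.000) ωy=+0.00 pitch=-90.0°

Key-timestep trajectory:
   step    t(s)  b1.x    b1.z    b1.vx   b1.vz   b2.x    b2.z    b2.vx   b2.vz 
     24  0.1890   +0.000  +0.031  +0.000  +0.000   -0.108  +0.066  -0.293  +0.091
     48  0.3780   +0.000  +0.031  +0.000  +0.000   -0.150  +0.066  +0.009  -0.001
     72  0.5669   +0.000  +0.031  +0.000  +0.000   -0.132  +0.063  -0.101  -0.039


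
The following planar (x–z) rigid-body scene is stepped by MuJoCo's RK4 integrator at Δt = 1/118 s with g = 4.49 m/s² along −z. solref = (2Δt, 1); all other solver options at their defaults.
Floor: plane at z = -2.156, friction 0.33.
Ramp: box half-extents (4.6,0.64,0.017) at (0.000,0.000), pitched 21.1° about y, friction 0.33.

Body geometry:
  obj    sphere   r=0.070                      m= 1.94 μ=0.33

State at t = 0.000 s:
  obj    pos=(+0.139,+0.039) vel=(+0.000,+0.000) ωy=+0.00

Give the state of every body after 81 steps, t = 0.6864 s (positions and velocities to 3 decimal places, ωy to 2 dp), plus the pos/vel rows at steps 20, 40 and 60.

State at t = 0.6864 s:
  obj    pos=(+0.393,-0.058) vel=(+0.739,-0.285) ωy=+11.32

Key-timestep trajectory:
   step    t(s)  obj.x    obj.z    obj.vx   obj.vz 
     20  0.1695   +0.155  +0.034  +0.183  -0.070
     40  0.3390   +0.201  +0.016  +0.365  -0.141
     60  0.5085   +0.278  -0.014  +0.548  -0.211


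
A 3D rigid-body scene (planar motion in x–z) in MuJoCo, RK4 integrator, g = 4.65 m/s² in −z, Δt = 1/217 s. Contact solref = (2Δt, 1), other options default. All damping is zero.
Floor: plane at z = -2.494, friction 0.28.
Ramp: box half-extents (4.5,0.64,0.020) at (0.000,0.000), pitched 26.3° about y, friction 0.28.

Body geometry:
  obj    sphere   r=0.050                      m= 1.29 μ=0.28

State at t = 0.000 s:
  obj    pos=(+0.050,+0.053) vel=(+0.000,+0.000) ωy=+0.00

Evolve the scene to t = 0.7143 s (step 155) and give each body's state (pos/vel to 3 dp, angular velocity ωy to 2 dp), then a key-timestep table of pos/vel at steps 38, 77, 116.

State at t = 0.7143 s:
  obj    pos=(+0.387,-0.113) vel=(+0.942,-0.466) ωy=+21.02

Key-timestep trajectory:
   step    t(s)  obj.x    obj.z    obj.vx   obj.vz 
     38  0.1751   +0.070  +0.043  +0.231  -0.114
     77  0.3548   +0.133  +0.012  +0.468  -0.231
    116  0.5346   +0.239  -0.040  +0.705  -0.349


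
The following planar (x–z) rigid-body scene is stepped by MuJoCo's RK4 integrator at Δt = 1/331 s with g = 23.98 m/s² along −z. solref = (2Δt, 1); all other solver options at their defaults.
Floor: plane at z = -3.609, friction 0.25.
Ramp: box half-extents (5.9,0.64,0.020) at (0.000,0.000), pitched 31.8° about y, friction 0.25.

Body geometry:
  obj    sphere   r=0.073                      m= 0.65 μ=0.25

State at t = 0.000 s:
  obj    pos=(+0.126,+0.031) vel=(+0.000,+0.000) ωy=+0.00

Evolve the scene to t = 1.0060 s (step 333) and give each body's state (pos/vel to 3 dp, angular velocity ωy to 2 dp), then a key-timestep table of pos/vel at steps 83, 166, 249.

State at t = 1.0060 s:
  obj    pos=(+4.009,-2.376) vel=(+7.718,-4.785) ωy=+124.37

Key-timestep trajectory:
   step    t(s)  obj.x    obj.z    obj.vx   obj.vz 
     83  0.2508   +0.367  -0.118  +1.924  -1.193
    166  0.5015   +1.091  -0.567  +3.848  -2.386
    249  0.7523   +2.297  -1.315  +5.771  -3.578


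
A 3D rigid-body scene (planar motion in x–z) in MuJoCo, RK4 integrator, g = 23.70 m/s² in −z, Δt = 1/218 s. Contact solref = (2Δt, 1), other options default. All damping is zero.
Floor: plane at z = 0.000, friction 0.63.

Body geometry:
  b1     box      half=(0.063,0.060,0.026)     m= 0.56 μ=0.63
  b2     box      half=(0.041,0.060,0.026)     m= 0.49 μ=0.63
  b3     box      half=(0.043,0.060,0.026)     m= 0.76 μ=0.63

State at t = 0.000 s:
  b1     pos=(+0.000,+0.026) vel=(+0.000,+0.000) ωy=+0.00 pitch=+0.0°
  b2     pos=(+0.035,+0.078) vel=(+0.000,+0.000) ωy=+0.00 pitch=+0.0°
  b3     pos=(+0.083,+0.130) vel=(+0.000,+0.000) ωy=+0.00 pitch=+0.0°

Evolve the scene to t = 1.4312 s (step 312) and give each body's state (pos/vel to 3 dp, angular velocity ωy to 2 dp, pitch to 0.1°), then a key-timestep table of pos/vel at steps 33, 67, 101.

State at t = 1.4312 s:
  b1     pos=(+0.000,+0.026) vel=(+0.000,+0.000) ωy=+0.00 pitch=+0.0°
  b2     pos=(+0.033,+0.078) vel=(+0.000,+0.000) ωy=+0.00 pitch=+0.0°
  b3     pos=(+0.101,+0.043) vel=(+0.000,+0.000) ωy=+0.00 pitch=+90.0°

Key-timestep trajectory:
   step    t(s)  b1.x    b1.z    b1.vx   b1.vz   b2.x    b2.z    b2.vx   b2.vz   b3.x    b3.z    b3.vx   b3.vz 
     33  0.1514   +0.000  +0.026  +0.000  +0.000   +0.035  +0.078  +0.000  +0.000   +0.115  +0.069  +0.319  -1.576
     67  0.3073   +0.000  +0.026  +0.000  +0.000   +0.035  +0.078  +0.000  +0.000   +0.127  +0.050  +0.006  +0.000
    101  0.4633   +0.000  +0.026  +0.000  +0.000   +0.035  +0.078  +0.000  +0.000   +0.122  +0.050  -0.112  -0.013


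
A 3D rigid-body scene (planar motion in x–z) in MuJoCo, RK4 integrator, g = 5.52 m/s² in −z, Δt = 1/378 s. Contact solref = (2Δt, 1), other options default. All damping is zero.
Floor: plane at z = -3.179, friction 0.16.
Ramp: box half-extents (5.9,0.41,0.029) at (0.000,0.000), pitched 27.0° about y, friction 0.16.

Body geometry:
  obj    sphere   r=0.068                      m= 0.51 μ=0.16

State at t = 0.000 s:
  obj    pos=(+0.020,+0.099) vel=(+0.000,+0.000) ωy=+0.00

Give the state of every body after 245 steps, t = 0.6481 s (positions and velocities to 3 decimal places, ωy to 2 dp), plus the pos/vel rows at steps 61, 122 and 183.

State at t = 0.6481 s:
  obj    pos=(+0.355,-0.072) vel=(+1.034,-0.527) ωy=+17.06

Key-timestep trajectory:
   step    t(s)  obj.x    obj.z    obj.vx   obj.vz 
     61  0.1614   +0.041  +0.088  +0.257  -0.131
    122  0.3228   +0.103  +0.056  +0.515  -0.262
    183  0.4841   +0.207  +0.003  +0.772  -0.393


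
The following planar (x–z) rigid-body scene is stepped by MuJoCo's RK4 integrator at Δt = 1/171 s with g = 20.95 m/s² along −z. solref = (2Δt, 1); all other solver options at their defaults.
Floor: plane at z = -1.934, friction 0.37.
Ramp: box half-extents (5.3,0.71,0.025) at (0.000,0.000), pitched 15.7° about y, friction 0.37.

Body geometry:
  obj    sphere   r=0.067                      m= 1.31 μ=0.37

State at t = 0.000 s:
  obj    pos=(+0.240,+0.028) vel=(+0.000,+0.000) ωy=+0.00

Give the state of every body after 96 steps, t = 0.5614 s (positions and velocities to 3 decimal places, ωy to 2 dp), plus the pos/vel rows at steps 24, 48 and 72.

State at t = 0.5614 s:
  obj    pos=(+0.854,-0.145) vel=(+2.189,-0.615) ωy=+33.92

Key-timestep trajectory:
   step    t(s)  obj.x    obj.z    obj.vx   obj.vz 
     24  0.1404   +0.278  +0.017  +0.547  -0.154
     48  0.2807   +0.394  -0.015  +1.094  -0.308
     72  0.4211   +0.586  -0.069  +1.642  -0.461


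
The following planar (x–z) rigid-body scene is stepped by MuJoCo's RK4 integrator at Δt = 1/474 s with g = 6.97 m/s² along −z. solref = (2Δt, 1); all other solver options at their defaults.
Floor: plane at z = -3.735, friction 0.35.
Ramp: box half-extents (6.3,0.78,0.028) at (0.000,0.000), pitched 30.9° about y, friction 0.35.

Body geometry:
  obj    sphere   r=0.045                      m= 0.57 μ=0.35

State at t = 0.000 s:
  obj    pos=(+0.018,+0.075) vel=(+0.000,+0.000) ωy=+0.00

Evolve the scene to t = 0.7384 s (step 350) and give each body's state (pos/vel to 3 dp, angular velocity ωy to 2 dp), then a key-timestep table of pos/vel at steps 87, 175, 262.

State at t = 0.7384 s:
  obj    pos=(+0.616,-0.284) vel=(+1.620,-0.970) ωy=+41.95

Key-timestep trajectory:
   step    t(s)  obj.x    obj.z    obj.vx   obj.vz 
     87  0.1835   +0.055  +0.052  +0.403  -0.241
    175  0.3692   +0.167  -0.015  +0.810  -0.485
    262  0.5527   +0.353  -0.126  +1.213  -0.726


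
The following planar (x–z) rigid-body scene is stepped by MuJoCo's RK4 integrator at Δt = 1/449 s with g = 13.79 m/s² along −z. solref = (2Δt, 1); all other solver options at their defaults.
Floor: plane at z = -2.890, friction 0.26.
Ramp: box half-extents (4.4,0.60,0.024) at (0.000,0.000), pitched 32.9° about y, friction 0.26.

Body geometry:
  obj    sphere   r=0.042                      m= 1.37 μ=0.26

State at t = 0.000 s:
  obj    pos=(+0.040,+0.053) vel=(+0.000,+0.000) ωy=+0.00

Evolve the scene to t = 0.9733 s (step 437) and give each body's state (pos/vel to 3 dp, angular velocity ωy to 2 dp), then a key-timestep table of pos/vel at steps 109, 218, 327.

State at t = 0.9733 s:
  obj    pos=(+2.168,-1.324) vel=(+4.372,-2.829) ωy=+123.97

Key-timestep trajectory:
   step    t(s)  obj.x    obj.z    obj.vx   obj.vz 
    109  0.2428   +0.172  -0.033  +1.091  -0.706
    218  0.4855   +0.569  -0.290  +2.181  -1.411
    327  0.7283   +1.231  -0.718  +3.272  -2.117


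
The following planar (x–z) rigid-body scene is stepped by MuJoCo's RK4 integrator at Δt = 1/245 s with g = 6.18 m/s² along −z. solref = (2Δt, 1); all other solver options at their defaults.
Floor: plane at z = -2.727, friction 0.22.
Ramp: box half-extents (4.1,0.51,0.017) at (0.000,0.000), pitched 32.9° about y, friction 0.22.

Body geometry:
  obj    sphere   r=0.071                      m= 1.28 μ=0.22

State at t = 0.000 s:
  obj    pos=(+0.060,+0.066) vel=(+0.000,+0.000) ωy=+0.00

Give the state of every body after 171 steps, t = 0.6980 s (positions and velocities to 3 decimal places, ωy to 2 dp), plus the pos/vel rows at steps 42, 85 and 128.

State at t = 0.6980 s:
  obj    pos=(+0.550,-0.251) vel=(+1.405,-0.909) ωy=+23.56

Key-timestep trajectory:
   step    t(s)  obj.x    obj.z    obj.vx   obj.vz 
     42  0.1714   +0.090  +0.047  +0.345  -0.223
     85  0.3469   +0.181  -0.012  +0.699  -0.452
    128  0.5224   +0.335  -0.112  +1.052  -0.681


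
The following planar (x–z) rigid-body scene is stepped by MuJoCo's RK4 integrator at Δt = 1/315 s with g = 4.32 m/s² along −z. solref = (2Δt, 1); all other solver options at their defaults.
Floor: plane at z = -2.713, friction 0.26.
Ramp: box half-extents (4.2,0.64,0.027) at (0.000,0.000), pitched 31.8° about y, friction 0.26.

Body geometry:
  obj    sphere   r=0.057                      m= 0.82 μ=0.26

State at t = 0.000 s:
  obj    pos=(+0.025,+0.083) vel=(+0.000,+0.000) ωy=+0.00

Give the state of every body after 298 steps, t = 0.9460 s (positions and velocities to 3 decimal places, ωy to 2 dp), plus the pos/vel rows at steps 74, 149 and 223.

State at t = 0.9460 s:
  obj    pos=(+0.644,-0.300) vel=(+1.307,-0.811) ωy=+26.98

Key-timestep trajectory:
   step    t(s)  obj.x    obj.z    obj.vx   obj.vz 
     74  0.2349   +0.063  +0.060  +0.325  -0.201
    149  0.4730   +0.180  -0.013  +0.654  -0.405
    223  0.7079   +0.372  -0.132  +0.978  -0.607


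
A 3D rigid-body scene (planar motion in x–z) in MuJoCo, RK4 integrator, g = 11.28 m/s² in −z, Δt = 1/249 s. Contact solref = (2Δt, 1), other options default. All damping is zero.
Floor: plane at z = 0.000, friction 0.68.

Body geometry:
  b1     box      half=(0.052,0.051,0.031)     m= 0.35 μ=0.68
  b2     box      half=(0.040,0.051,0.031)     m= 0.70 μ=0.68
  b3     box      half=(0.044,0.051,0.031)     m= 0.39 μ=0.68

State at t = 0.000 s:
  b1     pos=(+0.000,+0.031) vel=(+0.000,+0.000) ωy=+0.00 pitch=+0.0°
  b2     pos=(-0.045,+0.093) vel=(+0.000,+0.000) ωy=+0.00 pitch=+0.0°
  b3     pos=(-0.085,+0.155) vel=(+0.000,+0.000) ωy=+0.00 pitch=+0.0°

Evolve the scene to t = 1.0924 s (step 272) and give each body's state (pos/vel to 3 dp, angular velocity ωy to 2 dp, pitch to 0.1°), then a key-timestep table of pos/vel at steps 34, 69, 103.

State at t = 1.0924 s:
  b1     pos=(+0.000,+0.031) vel=(+0.000,+0.000) ωy=+0.00 pitch=+0.0°
  b2     pos=(-0.088,+0.040) vel=(+0.000,+0.000) ωy=+0.00 pitch=-90.0°
  b3     pos=(-0.259,+0.031) vel=(+0.000,+0.000) ωy=+0.00 pitch=+180.0°

Key-timestep trajectory:
   step    t(s)  b1.x    b1.z    b1.vx   b1.vz   b2.x    b2.z    b2.vx   b2.vz   b3.x    b3.z    b3.vx   b3.vz 
     34  0.1365   +0.000  +0.031  +0.001  +0.000   -0.051  +0.094  -0.102  +0.004   -0.102  +0.147  -0.278  -0.160
     69  0.2771   +0.000  +0.031  +0.000  +0.000   -0.080  +0.075  -0.291  -0.537   -0.161  +0.061  -0.462  -1.300
    103  0.4137   +0.000  +0.031  +0.000  +0.000   -0.089  +0.040  -0.031  -0.001   -0.226  +0.052  -0.421  -0.114


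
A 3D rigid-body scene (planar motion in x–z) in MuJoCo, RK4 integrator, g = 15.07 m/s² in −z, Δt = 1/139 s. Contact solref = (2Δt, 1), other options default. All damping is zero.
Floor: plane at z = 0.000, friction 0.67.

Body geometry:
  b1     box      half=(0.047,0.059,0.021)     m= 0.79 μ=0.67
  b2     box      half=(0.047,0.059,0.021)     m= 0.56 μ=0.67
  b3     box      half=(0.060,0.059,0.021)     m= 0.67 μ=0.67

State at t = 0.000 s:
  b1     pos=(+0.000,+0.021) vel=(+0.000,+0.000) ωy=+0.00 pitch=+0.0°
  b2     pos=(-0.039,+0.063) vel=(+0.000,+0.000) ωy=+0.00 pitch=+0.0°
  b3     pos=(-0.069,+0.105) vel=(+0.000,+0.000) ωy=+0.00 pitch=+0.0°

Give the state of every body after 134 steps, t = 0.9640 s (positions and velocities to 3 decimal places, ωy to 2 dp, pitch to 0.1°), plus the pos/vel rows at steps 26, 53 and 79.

State at t = 0.9640 s:
  b1     pos=(+0.000,+0.021) vel=(+0.000,+0.000) ωy=+0.00 pitch=+0.0°
  b2     pos=(-0.083,+0.047) vel=(+0.000,+0.000) ωy=+0.00 pitch=-90.0°
  b3     pos=(-0.239,+0.021) vel=(+0.000,+0.000) ωy=+0.00 pitch=+180.0°

Key-timestep trajectory:
   step    t(s)  b1.x    b1.z    b1.vx   b1.vz   b2.x    b2.z    b2.vx   b2.vz   b3.x    b3.z    b3.vx   b3.vz 
     26  0.1871   +0.000  +0.021  +0.001  +0.000   -0.059  +0.061  -0.268  -0.184   -0.112  +0.062  -0.420  -0.894
     53  0.3813   +0.000  +0.021  +0.000  +0.000   -0.089  +0.049  +0.090  -0.026   -0.164  +0.062  -0.213  +0.057
     79  0.5683   +0.000  +0.021  +0.000  +0.000   -0.082  +0.047  -0.011  +0.002   -0.209  +0.053  -0.444  -0.266


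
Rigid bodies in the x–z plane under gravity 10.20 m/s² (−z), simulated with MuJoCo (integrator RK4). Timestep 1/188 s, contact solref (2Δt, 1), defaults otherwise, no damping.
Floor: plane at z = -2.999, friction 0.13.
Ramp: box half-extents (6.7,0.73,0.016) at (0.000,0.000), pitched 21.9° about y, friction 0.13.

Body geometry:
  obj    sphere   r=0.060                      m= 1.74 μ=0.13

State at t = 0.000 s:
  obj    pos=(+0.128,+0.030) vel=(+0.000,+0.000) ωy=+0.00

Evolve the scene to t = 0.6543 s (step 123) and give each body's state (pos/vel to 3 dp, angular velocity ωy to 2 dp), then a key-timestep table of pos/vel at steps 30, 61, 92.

State at t = 0.6543 s:
  obj    pos=(+0.668,-0.187) vel=(+1.650,-0.663) ωy=+29.62

Key-timestep trajectory:
   step    t(s)  obj.x    obj.z    obj.vx   obj.vz 
     30  0.1596   +0.160  +0.017  +0.403  -0.162
     61  0.3245   +0.261  -0.023  +0.818  -0.329
     92  0.4894   +0.430  -0.091  +1.234  -0.496


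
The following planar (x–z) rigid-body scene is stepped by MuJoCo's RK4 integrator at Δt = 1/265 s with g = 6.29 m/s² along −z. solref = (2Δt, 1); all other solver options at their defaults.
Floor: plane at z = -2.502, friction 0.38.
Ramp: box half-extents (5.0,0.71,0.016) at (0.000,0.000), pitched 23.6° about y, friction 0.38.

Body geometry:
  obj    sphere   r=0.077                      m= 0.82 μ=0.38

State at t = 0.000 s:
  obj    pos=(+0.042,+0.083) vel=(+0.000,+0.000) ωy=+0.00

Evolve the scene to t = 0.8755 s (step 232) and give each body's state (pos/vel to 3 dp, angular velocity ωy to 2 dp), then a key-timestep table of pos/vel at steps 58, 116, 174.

State at t = 0.8755 s:
  obj    pos=(+0.674,-0.193) vel=(+1.443,-0.630) ωy=+20.45

Key-timestep trajectory:
   step    t(s)  obj.x    obj.z    obj.vx   obj.vz 
     58  0.2189   +0.082  +0.066  +0.361  -0.158
    116  0.4377   +0.200  +0.014  +0.722  -0.315
    174  0.6566   +0.397  -0.072  +1.082  -0.473


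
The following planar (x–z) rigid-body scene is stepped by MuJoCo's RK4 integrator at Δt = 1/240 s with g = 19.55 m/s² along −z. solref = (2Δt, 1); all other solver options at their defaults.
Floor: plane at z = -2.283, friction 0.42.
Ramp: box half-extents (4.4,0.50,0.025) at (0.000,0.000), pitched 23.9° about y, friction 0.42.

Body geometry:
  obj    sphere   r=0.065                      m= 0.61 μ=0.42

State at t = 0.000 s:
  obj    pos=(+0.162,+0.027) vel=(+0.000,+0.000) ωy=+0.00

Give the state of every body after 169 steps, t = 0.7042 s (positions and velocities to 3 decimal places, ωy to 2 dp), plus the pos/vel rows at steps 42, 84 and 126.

State at t = 0.7042 s:
  obj    pos=(+1.444,-0.542) vel=(+3.642,-1.614) ωy=+61.28

Key-timestep trajectory:
   step    t(s)  obj.x    obj.z    obj.vx   obj.vz 
     42  0.1750   +0.241  -0.008  +0.905  -0.401
     84  0.3500   +0.479  -0.114  +1.810  -0.802
    126  0.5250   +0.875  -0.289  +2.716  -1.203


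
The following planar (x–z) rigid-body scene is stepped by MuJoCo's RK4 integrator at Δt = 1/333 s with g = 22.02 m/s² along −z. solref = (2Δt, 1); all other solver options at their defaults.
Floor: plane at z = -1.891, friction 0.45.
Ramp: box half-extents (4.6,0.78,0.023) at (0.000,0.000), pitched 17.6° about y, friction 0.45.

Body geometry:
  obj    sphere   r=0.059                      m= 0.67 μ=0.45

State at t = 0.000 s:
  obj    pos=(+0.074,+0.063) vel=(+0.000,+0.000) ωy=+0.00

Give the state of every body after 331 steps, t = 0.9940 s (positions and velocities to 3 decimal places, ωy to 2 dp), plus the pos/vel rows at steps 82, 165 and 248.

State at t = 0.9940 s:
  obj    pos=(+2.313,-0.648) vel=(+4.506,-1.429) ωy=+80.12

Key-timestep trajectory:
   step    t(s)  obj.x    obj.z    obj.vx   obj.vz 
     82  0.2462   +0.211  +0.019  +1.116  -0.354
    165  0.4955   +0.630  -0.114  +2.246  -0.713
    248  0.7447   +1.331  -0.336  +3.376  -1.071


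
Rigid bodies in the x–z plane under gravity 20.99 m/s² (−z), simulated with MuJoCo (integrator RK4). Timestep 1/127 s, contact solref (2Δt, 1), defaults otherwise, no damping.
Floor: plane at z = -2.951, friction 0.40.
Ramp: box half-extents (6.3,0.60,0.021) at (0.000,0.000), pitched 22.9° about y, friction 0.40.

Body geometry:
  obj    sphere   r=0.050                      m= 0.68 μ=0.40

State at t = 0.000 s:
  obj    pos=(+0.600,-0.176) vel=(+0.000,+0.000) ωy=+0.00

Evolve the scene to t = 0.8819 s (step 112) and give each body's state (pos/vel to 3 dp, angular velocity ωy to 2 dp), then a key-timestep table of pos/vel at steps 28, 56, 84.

State at t = 0.8819 s:
  obj    pos=(+2.689,-1.059) vel=(+4.738,-2.002) ωy=+102.88

Key-timestep trajectory:
   step    t(s)  obj.x    obj.z    obj.vx   obj.vz 
     28  0.2205   +0.731  -0.232  +1.185  -0.500
     56  0.4409   +1.122  -0.397  +2.369  -1.001
     84  0.6614   +1.775  -0.673  +3.554  -1.501


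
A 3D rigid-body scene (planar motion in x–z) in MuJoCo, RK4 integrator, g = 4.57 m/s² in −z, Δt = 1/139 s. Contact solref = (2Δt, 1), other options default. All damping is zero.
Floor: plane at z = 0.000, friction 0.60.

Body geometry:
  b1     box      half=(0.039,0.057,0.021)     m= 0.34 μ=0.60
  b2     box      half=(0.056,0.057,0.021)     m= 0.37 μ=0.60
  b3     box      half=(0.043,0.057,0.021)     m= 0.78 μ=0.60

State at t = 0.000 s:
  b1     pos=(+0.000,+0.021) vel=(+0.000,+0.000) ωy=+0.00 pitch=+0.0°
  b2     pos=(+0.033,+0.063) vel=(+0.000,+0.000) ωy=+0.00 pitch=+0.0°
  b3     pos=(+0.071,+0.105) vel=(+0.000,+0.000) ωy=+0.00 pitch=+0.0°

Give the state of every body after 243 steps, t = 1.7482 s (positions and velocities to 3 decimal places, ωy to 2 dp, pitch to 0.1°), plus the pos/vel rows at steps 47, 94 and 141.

State at t = 1.7482 s:
  b1     pos=(+0.000,+0.021) vel=(+0.000,+0.000) ωy=+0.00 pitch=+0.0°
  b2     pos=(+0.131,+0.046) vel=(+0.000,+0.000) ωy=+0.00 pitch=+149.7°
  b3     pos=(+0.208,+0.021) vel=(+0.000,+0.000) ωy=+0.00 pitch=+180.0°

Key-timestep trajectory:
   step    t(s)  b1.x    b1.z    b1.vx   b1.vz   b2.x    b2.z    b2.vx   b2.vz   b3.x    b3.z    b3.vx   b3.vz 
     47  0.3381   +0.000  +0.021  +0.000  +0.000   +0.064  +0.060  +0.156  +0.018   +0.125  +0.047  +0.173  +0.007
     94  0.6763   +0.000  +0.021  +0.000  +0.000   +0.111  +0.060  +0.095  -0.001   +0.160  +0.048  +0.014  +0.001
    141  1.0144   +0.000  +0.021  +0.000  +0.000   +0.128  +0.057  +0.082  -0.014   +0.174  +0.047  +0.098  -0.028


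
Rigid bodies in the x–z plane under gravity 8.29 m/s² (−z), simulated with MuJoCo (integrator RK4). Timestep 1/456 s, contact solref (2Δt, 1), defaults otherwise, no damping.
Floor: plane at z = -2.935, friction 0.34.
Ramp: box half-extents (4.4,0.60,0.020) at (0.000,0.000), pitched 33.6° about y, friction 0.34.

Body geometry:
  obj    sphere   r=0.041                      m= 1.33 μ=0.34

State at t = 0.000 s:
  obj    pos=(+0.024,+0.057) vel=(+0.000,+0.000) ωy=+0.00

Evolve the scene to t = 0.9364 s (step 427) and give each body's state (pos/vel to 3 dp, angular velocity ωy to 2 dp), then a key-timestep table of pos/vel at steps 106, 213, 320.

State at t = 0.9364 s:
  obj    pos=(+1.221,-0.738) vel=(+2.556,-1.698) ωy=+74.83

Key-timestep trajectory:
   step    t(s)  obj.x    obj.z    obj.vx   obj.vz 
    106  0.2325   +0.098  +0.008  +0.635  -0.422
    213  0.4671   +0.322  -0.141  +1.275  -0.847
    320  0.7018   +0.696  -0.389  +1.915  -1.273


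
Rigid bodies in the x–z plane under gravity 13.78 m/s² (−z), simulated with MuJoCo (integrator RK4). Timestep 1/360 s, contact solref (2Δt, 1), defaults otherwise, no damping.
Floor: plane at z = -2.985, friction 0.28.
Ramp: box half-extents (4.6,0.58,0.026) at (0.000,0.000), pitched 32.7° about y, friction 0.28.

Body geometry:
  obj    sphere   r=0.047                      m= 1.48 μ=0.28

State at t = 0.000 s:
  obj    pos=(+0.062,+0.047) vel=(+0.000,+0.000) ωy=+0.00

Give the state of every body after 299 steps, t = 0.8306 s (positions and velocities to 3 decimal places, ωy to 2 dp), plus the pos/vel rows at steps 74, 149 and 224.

State at t = 0.8306 s:
  obj    pos=(+1.606,-0.944) vel=(+3.717,-2.386) ωy=+93.95

Key-timestep trajectory:
   step    t(s)  obj.x    obj.z    obj.vx   obj.vz 
     74  0.2056   +0.157  -0.014  +0.920  -0.591
    149  0.4139   +0.445  -0.199  +1.852  -1.189
    224  0.6222   +0.928  -0.509  +2.784  -1.788


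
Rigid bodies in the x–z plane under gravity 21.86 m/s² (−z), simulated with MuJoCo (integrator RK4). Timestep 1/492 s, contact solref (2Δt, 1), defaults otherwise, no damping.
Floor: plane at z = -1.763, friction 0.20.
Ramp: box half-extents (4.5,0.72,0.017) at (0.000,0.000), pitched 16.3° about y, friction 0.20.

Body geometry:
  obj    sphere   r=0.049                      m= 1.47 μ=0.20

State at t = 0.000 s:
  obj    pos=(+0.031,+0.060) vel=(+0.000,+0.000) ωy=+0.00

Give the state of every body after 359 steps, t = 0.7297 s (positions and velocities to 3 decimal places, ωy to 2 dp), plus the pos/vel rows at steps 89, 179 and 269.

State at t = 0.7297 s:
  obj    pos=(+1.151,-0.268) vel=(+3.069,-0.898) ωy=+65.25

Key-timestep trajectory:
   step    t(s)  obj.x    obj.z    obj.vx   obj.vz 
     89  0.1809   +0.100  +0.040  +0.761  -0.223
    179  0.3638   +0.309  -0.022  +1.530  -0.448
    269  0.5467   +0.660  -0.124  +2.300  -0.673


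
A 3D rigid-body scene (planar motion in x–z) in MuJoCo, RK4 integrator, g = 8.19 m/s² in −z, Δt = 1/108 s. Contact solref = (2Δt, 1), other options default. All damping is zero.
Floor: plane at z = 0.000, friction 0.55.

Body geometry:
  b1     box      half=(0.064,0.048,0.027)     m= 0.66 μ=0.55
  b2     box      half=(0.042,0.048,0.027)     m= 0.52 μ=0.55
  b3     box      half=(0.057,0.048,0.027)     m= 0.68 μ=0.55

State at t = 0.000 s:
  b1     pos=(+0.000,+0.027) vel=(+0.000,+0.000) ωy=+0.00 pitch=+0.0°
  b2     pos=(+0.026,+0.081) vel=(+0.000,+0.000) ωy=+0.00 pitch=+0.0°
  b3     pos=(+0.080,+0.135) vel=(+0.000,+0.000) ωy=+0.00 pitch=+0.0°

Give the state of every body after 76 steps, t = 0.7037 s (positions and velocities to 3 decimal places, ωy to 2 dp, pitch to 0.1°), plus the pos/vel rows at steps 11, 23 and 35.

State at t = 0.7037 s:
  b1     pos=(+0.000,+0.027) vel=(+0.000,+0.000) ωy=+0.00 pitch=+0.0°
  b2     pos=(+0.026,+0.081) vel=(+0.000,+0.000) ωy=+0.00 pitch=+0.0°
  b3     pos=(+0.105,+0.057) vel=(+0.000,+0.000) ωy=+0.00 pitch=+90.0°

Key-timestep trajectory:
   step    t(s)  b1.x    b1.z    b1.vx   b1.vz   b2.x    b2.z    b2.vx   b2.vz   b3.x    b3.z    b3.vx   b3.vz 
     11  0.1019   +0.000  +0.027  +0.000  +0.001   +0.026  +0.081  -0.001  +0.003   +0.086  +0.131  +0.126  -0.089
     23  0.2130   +0.000  +0.027  +0.000  +0.000   +0.026  +0.081  +0.000  +0.000   +0.104  +0.095  +0.171  -0.696
     35  0.3241   +0.000  +0.027  +0.000  +0.000   +0.026  +0.081  +0.000  +0.000   +0.107  +0.056  -0.086  +0.064


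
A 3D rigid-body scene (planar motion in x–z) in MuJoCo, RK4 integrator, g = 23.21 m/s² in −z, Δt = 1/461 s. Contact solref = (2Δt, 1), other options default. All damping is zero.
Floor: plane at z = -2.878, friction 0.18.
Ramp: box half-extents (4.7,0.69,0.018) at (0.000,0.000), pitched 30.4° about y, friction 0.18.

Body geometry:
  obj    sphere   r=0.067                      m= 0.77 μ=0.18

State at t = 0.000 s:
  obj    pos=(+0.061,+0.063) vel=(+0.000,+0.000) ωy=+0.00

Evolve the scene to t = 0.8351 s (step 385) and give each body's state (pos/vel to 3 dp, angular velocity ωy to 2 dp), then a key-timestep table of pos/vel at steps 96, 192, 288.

State at t = 0.8351 s:
  obj    pos=(+2.585,-1.418) vel=(+6.043,-3.546) ωy=+104.55

Key-timestep trajectory:
   step    t(s)  obj.x    obj.z    obj.vx   obj.vz 
     96  0.2082   +0.218  -0.029  +1.507  -0.884
    192  0.4165   +0.689  -0.305  +3.014  -1.768
    288  0.6247   +1.473  -0.766  +4.521  -2.652
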